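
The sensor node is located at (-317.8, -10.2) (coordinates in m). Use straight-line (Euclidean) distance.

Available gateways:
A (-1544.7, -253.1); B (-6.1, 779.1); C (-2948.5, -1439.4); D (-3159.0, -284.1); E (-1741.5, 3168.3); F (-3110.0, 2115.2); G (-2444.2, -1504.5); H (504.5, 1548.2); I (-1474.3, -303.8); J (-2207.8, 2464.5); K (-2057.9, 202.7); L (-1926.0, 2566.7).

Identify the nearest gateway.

B

Distances from (-317.8, -10.2):
A: √((-1226.9)² + (-242.9)²) = √(1505283.610 + 59000.410) = 1250.7 m
B: √((311.7)² + (789.3)²) = √(97156.890 + 622994.490) = 848.6 m
C: √((-2630.7)² + (-1429.2)²) = √(6920582.490 + 2042612.640) = 2993.9 m
D: √((-2841.2)² + (-273.9)²) = √(8072417.440 + 75021.210) = 2854.4 m
E: √((-1423.7)² + (3178.5)²) = √(2026921.690 + 10102862.250) = 3482.8 m
F: √((-2792.2)² + (2125.4)²) = √(7796380.840 + 4517325.160) = 3509.1 m
G: √((-2126.4)² + (-1494.3)²) = √(4521576.960 + 2232932.490) = 2598.9 m
H: √((822.3)² + (1558.4)²) = √(676177.290 + 2428610.560) = 1762.0 m
I: √((-1156.5)² + (-293.6)²) = √(1337492.250 + 86200.960) = 1193.2 m
J: √((-1890.0)² + (2474.7)²) = √(3572100.000 + 6124140.090) = 3113.9 m
K: √((-1740.1)² + (212.9)²) = √(3027948.010 + 45326.410) = 1753.1 m
L: √((-1608.2)² + (2576.9)²) = √(2586307.240 + 6640413.610) = 3037.6 m
Minimum: B at 848.6 m.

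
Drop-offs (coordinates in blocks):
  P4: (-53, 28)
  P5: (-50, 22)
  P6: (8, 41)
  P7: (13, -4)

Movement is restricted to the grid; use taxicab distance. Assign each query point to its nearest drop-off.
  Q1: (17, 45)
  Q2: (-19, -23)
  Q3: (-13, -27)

Q1→P6; Q2→P7; Q3→P7

Q1 at (17, 45):
  P4: 87 blocks
  P5: 90 blocks
  P6: 13 blocks
  P7: 53 blocks
  → nearest: P6 (13 blocks)
Q2 at (-19, -23):
  P4: 85 blocks
  P5: 76 blocks
  P6: 91 blocks
  P7: 51 blocks
  → nearest: P7 (51 blocks)
Q3 at (-13, -27):
  P4: 95 blocks
  P5: 86 blocks
  P6: 89 blocks
  P7: 49 blocks
  → nearest: P7 (49 blocks)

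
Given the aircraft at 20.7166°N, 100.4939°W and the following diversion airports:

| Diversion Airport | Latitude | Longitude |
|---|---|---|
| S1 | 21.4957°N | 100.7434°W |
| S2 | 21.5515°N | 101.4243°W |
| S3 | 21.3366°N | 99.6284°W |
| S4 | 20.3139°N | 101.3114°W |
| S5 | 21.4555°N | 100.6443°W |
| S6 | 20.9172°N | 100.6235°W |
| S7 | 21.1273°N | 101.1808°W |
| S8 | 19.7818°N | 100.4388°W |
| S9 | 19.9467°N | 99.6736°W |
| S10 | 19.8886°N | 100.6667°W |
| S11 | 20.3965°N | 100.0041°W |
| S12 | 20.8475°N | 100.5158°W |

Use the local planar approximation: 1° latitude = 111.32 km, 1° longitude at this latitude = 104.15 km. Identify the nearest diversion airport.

S12

Distances from 20.7166°N, 100.4939°W:
S1: 90.5386 km
S2: 134.2679 km
S3: 113.5301 km
S4: 96.2230 km
S5: 83.7326 km
S6: 26.0932 km
S7: 84.9017 km
S8: 104.2200 km
S9: 121.0141 km
S10: 93.9135 km
S11: 62.2257 km
S12: 14.7492 km
Minimum: S12 at 14.7492 km.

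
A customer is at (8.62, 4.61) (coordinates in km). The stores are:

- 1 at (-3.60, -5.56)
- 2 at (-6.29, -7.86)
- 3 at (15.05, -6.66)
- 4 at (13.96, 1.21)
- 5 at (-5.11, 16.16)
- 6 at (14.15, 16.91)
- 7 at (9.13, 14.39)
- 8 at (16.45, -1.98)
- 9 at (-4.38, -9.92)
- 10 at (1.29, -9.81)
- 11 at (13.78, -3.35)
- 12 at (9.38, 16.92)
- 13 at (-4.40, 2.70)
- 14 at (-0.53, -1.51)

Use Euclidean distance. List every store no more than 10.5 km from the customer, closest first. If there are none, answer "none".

Distances from (8.62, 4.61):
1: √((-12.22)² + (-10.17)²) = √(149.3284 + 103.4289) = 15.90 km
2: √((-14.91)² + (-12.47)²) = √(222.3081 + 155.5009) = 19.44 km
3: √((6.43)² + (-11.27)²) = √(41.3449 + 127.0129) = 12.98 km
4: √((5.34)² + (-3.40)²) = √(28.5156 + 11.5600) = 6.33 km
5: √((-13.73)² + (11.55)²) = √(188.5129 + 133.4025) = 17.94 km
6: √((5.53)² + (12.30)²) = √(30.5809 + 151.2900) = 13.49 km
7: √((0.51)² + (9.78)²) = √(0.2601 + 95.6484) = 9.79 km
8: √((7.83)² + (-6.59)²) = √(61.3089 + 43.4281) = 10.23 km
9: √((-13.00)² + (-14.53)²) = √(169.0000 + 211.1209) = 19.50 km
10: √((-7.33)² + (-14.42)²) = √(53.7289 + 207.9364) = 16.18 km
11: √((5.16)² + (-7.96)²) = √(26.6256 + 63.3616) = 9.49 km
12: √((0.76)² + (12.31)²) = √(0.5776 + 151.5361) = 12.33 km
13: √((-13.02)² + (-1.91)²) = √(169.5204 + 3.6481) = 13.16 km
14: √((-9.15)² + (-6.12)²) = √(83.7225 + 37.4544) = 11.01 km
Threshold 10.5 km: 4 (6.33 km), 11 (9.49 km), 7 (9.79 km), 8 (10.23 km) are within range.

4, 11, 7, 8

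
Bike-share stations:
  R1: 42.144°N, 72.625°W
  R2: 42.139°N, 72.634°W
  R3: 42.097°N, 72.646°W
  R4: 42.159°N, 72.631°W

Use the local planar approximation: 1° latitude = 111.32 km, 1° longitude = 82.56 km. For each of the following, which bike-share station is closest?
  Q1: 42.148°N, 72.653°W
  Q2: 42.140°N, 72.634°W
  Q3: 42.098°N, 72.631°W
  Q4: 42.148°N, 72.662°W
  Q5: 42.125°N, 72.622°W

Q1 at 42.148°N, 72.653°W:
  R1: √((-0.004·111.32)² + (0.028·82.56)²) = √(0.19827428 + 5.34386442) = 2.354175 km
  R2: √((-0.009·111.32)² + (0.019·82.56)²) = √(1.00376353 + 2.46063145) = 1.861289 km
  R3: √((-0.051·111.32)² + (0.007·82.56)²) = √(32.23196238 + 0.33399153) = 5.706659 km
  R4: √((0.011·111.32)² + (0.022·82.56)²) = √(1.49944923 + 3.29901834) = 2.190540 km
  → nearest: R2 (1.861289 km)
Q2 at 42.140°N, 72.634°W:
  R1: √((0.004·111.32)² + (0.009·82.56)²) = √(0.19827428 + 0.55210844) = 0.866246 km
  R2: √((-0.001·111.32)² + (0.000·82.56)²) = √(0.01239214 + 0.00000000) = 0.111320 km
  R3: √((-0.043·111.32)² + (-0.012·82.56)²) = √(22.91307130 + 0.98152612) = 4.888210 km
  R4: √((0.019·111.32)² + (0.003·82.56)²) = √(4.47356341 + 0.06134538) = 2.129533 km
  → nearest: R2 (0.111320 km)
Q3 at 42.098°N, 72.631°W:
  R1: √((0.046·111.32)² + (0.006·82.56)²) = √(26.22177332 + 0.24538153) = 5.144624 km
  R2: √((0.041·111.32)² + (-0.003·82.56)²) = √(20.83119137 + 0.06134538) = 4.570835 km
  R3: √((-0.001·111.32)² + (-0.015·82.56)²) = √(0.01239214 + 1.53363456) = 1.243393 km
  R4: √((0.061·111.32)² + (0.000·82.56)²) = √(46.11116187 + 0.00000000) = 6.790520 km
  → nearest: R3 (1.243393 km)
Q4 at 42.148°N, 72.662°W:
  R1: √((-0.004·111.32)² + (0.037·82.56)²) = √(0.19827428 + 9.33131428) = 3.087003 km
  R2: √((-0.009·111.32)² + (0.028·82.56)²) = √(1.00376353 + 5.34386442) = 2.519450 km
  R3: √((-0.051·111.32)² + (0.016·82.56)²) = √(32.23196238 + 1.74493532) = 5.828971 km
  R4: √((0.011·111.32)² + (0.031·82.56)²) = √(1.49944923 + 6.55032361) = 2.837212 km
  → nearest: R2 (2.519450 km)
Q5 at 42.125°N, 72.622°W:
  R1: √((0.019·111.32)² + (-0.003·82.56)²) = √(4.47356341 + 0.06134538) = 2.129533 km
  R2: √((0.014·111.32)² + (-0.012·82.56)²) = √(2.42885991 + 0.98152612) = 1.846723 km
  R3: √((-0.028·111.32)² + (-0.024·82.56)²) = √(9.71543964 + 3.92610447) = 3.693446 km
  R4: √((0.034·111.32)² + (-0.009·82.56)²) = √(14.32531661 + 0.55210844) = 3.857127 km
  → nearest: R2 (1.846723 km)

Q1→R2; Q2→R2; Q3→R3; Q4→R2; Q5→R2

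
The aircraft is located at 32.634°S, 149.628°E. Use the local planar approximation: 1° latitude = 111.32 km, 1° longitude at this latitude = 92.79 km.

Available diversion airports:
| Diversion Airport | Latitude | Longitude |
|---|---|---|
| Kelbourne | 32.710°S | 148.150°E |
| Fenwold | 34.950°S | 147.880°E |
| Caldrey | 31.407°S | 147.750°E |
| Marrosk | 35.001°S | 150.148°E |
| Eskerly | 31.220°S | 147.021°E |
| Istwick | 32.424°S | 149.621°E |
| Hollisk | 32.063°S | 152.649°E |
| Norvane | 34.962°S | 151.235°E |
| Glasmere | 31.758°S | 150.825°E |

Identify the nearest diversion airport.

Distances from 32.634°S, 149.628°E:
Kelbourne: 137.404 km
Fenwold: 304.594 km
Caldrey: 221.412 km
Marrosk: 267.876 km
Eskerly: 288.607 km
Istwick: 23.386 km
Hollisk: 287.435 km
Norvane: 298.990 km
Glasmere: 147.804 km
Minimum: Istwick at 23.386 km.

Istwick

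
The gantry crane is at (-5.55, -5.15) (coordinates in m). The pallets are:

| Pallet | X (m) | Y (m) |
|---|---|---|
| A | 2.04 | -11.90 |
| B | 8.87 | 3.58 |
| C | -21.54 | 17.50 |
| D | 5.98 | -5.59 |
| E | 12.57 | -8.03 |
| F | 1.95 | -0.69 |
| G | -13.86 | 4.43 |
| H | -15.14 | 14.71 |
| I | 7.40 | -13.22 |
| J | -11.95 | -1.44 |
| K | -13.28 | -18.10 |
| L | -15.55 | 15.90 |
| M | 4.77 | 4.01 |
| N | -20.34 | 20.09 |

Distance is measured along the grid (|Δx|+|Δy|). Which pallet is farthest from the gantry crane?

N

Distances from (-5.55, -5.15):
A: |7.59| + |-6.75| = 7.59 + 6.75 = 14.34 m
B: |14.42| + |8.73| = 14.42 + 8.73 = 23.15 m
C: |-15.99| + |22.65| = 15.99 + 22.65 = 38.64 m
D: |11.53| + |-0.44| = 11.53 + 0.44 = 11.97 m
E: |18.12| + |-2.88| = 18.12 + 2.88 = 21.00 m
F: |7.50| + |4.46| = 7.50 + 4.46 = 11.96 m
G: |-8.31| + |9.58| = 8.31 + 9.58 = 17.89 m
H: |-9.59| + |19.86| = 9.59 + 19.86 = 29.45 m
I: |12.95| + |-8.07| = 12.95 + 8.07 = 21.02 m
J: |-6.40| + |3.71| = 6.40 + 3.71 = 10.11 m
K: |-7.73| + |-12.95| = 7.73 + 12.95 = 20.68 m
L: |-10.00| + |21.05| = 10.00 + 21.05 = 31.05 m
M: |10.32| + |9.16| = 10.32 + 9.16 = 19.48 m
N: |-14.79| + |25.24| = 14.79 + 25.24 = 40.03 m
Maximum: N at 40.03 m.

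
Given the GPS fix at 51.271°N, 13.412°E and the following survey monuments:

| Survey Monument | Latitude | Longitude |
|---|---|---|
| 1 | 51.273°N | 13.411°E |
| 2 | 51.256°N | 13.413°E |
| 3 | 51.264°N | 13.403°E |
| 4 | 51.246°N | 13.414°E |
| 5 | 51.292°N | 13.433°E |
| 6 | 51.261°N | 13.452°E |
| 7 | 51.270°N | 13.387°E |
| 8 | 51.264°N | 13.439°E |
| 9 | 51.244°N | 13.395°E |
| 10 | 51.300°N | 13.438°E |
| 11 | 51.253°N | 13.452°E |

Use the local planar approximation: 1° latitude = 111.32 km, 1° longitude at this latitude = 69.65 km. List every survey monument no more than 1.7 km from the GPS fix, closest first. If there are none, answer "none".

Distances from 51.271°N, 13.412°E:
1: √((0.002·111.32)² + (-0.001·69.65)²) = √(0.04957 + 0.00485) = 0.233 km
2: √((-0.015·111.32)² + (0.001·69.65)²) = √(2.78823 + 0.00485) = 1.671 km
3: √((-0.007·111.32)² + (-0.009·69.65)²) = √(0.60721 + 0.39294) = 1.000 km
4: √((-0.025·111.32)² + (0.002·69.65)²) = √(7.74509 + 0.01940) = 2.786 km
5: √((0.021·111.32)² + (0.021·69.65)²) = √(5.46493 + 2.13935) = 2.758 km
6: √((-0.010·111.32)² + (0.040·69.65)²) = √(1.23921 + 7.76180) = 3.000 km
7: √((-0.001·111.32)² + (-0.025·69.65)²) = √(0.01239 + 3.03195) = 1.745 km
8: √((-0.007·111.32)² + (0.027·69.65)²) = √(0.60721 + 3.53647) = 2.036 km
9: √((-0.027·111.32)² + (-0.017·69.65)²) = √(9.03387 + 1.40197) = 3.230 km
10: √((0.029·111.32)² + (0.026·69.65)²) = √(10.42179 + 3.27936) = 3.702 km
11: √((-0.018·111.32)² + (0.040·69.65)²) = √(4.01505 + 7.76180) = 3.432 km
Threshold 1.7 km: 1 (0.233 km), 3 (1.000 km), 2 (1.671 km) are within range.

1, 3, 2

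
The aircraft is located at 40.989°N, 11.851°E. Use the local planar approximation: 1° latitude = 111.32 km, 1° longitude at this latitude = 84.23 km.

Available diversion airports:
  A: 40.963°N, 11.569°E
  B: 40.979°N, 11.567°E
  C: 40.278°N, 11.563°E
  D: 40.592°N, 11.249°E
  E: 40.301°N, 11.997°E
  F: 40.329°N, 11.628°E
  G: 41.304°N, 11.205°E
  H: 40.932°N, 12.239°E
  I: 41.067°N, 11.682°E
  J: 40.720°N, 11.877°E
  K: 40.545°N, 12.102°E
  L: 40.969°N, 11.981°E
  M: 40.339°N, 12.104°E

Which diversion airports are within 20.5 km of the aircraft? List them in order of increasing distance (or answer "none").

Distances from 40.989°N, 11.851°E:
A: √((-0.026·111.32)² + (-0.282·84.23)²) = √(8.37709 + 564.19836) = 23.929 km
B: √((-0.010·111.32)² + (-0.284·84.23)²) = √(1.23921 + 572.22955) = 23.947 km
C: √((-0.711·111.32)² + (-0.288·84.23)²) = √(6264.48822 + 588.46221) = 82.783 km
D: √((-0.397·111.32)² + (-0.602·84.23)²) = √(1953.11317 + 2571.14509) = 67.263 km
E: √((-0.688·111.32)² + (0.146·84.23)²) = √(5865.74625 + 151.23047) = 77.569 km
F: √((-0.660·111.32)² + (-0.223·84.23)²) = √(5398.01723 + 352.81198) = 75.834 km
G: √((0.315·111.32)² + (-0.646·84.23)²) = √(1229.61033 + 2960.72886) = 64.733 km
H: √((-0.057·111.32)² + (0.388·84.23)²) = √(40.26207 + 1068.06345) = 33.292 km
I: √((0.078·111.32)² + (-0.169·84.23)²) = √(75.39379 + 202.63152) = 16.674 km
J: √((-0.269·111.32)² + (0.026·84.23)²) = √(896.70782 + 4.79601) = 30.025 km
K: √((-0.444·111.32)² + (0.251·84.23)²) = √(2442.93738 + 446.97275) = 53.758 km
L: √((-0.020·111.32)² + (0.130·84.23)²) = √(4.95686 + 119.90031) = 11.174 km
M: √((-0.650·111.32)² + (0.253·84.23)²) = √(5235.68016 + 454.12420) = 75.431 km
Threshold 20.5 km: L (11.174 km), I (16.674 km) are within range.

L, I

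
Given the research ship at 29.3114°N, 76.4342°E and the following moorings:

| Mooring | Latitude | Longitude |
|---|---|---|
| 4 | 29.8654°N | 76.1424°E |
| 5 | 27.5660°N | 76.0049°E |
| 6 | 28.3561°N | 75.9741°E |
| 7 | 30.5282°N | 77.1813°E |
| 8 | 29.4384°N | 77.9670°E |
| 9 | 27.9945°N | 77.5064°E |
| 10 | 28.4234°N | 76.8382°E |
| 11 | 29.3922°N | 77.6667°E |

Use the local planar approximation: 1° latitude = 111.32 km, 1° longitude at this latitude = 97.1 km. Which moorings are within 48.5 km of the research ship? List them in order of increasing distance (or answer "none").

Distances from 29.3114°N, 76.4342°E:
4: √((0.5540·111.32)² + (-0.2918·97.1)²) = √(3803.346777 + 802.803089) = 67.8686 km
5: √((-1.7454·111.32)² + (-0.4293·97.1)²) = √(37751.684825 + 1737.641726) = 198.7192 km
6: √((-0.9553·111.32)² + (-0.4601·97.1)²) = √(11309.045485 + 1995.919064) = 115.3471 km
7: √((1.2168·111.32)² + (0.7471·97.1)²) = √(18347.833796 + 5262.546334) = 153.6567 km
8: √((0.1270·111.32)² + (1.5328·97.1)²) = √(199.872865 + 22151.821505) = 149.5048 km
9: √((-1.3169·111.32)² + (1.0722·97.1)²) = √(21490.770713 + 10839.021197) = 179.8049 km
10: √((-0.8880·111.32)² + (0.4040·97.1)²) = √(9771.749537 + 1538.867367) = 106.3514 km
11: √((0.0808·111.32)² + (1.2325·97.1)²) = √(80.903837 + 14322.285138) = 120.0133 km
Threshold 48.5 km: none within range.

none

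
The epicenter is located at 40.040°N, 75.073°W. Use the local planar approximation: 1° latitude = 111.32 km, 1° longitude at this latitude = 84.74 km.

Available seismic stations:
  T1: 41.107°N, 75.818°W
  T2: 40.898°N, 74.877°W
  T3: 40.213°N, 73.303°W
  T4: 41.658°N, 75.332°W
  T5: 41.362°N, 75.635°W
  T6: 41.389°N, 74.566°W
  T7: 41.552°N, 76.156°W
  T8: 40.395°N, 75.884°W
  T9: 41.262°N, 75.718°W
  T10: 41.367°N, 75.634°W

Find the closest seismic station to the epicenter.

Distances from 40.040°N, 75.073°W:
T1: √((1.067·111.32)² + (-0.745·84.74)²) = √(14108.31781 + 3985.56104) = 134.513 km
T2: √((0.858·111.32)² + (0.196·84.74)²) = √(9122.64912 + 275.86021) = 96.946 km
T3: √((0.173·111.32)² + (1.770·84.74)²) = √(370.88443 + 22496.94010) = 151.221 km
T4: √((1.618·111.32)² + (-0.259·84.74)²) = √(32441.68700 + 481.69978) = 181.448 km
T5: √((1.322·111.32)² + (-0.562·84.74)²) = √(21657.54900 + 2268.03395) = 154.679 km
T6: √((1.349·111.32)² + (0.507·84.74)²) = √(22551.23313 + 1845.83484) = 156.196 km
T7: √((1.512·111.32)² + (-1.083·84.74)²) = √(28330.22199 + 8422.36062) = 191.710 km
T8: √((0.355·111.32)² + (-0.811·84.74)²) = √(1561.71975 + 4723.00742) = 79.276 km
T9: √((1.222·111.32)² + (-0.645·84.74)²) = √(18504.98797 + 2987.42044) = 146.603 km
T10: √((1.327·111.32)² + (-0.561·84.74)²) = √(21821.68292 + 2259.96983) = 155.183 km
Minimum: T8 at 79.276 km.

T8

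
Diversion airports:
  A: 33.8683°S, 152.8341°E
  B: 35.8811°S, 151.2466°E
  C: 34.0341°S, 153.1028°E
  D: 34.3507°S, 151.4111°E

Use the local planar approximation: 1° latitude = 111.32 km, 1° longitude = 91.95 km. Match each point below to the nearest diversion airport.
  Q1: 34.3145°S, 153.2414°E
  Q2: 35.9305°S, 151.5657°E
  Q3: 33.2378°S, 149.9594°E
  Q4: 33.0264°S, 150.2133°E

Q1 at 34.3145°S, 153.2414°E:
  A: √((0.4462·111.32)² + (-0.4073·91.95)²) = √(2467.206652 + 1402.595003) = 62.2077 km
  B: √((-1.5666·111.32)² + (-1.9948·91.95)²) = √(30413.236543 + 33643.578726) = 253.0945 km
  C: √((0.2804·111.32)² + (-0.1386·91.95)²) = √(974.321787 + 162.416418) = 33.7155 km
  D: √((-0.0362·111.32)² + (-1.8303·91.95)²) = √(16.239159 + 28323.572226) = 168.3443 km
  → nearest: C (33.7155 km)
Q2 at 35.9305°S, 151.5657°E:
  A: √((2.0622·111.32)² + (1.2684·91.95)²) = √(52699.677845 + 13602.412279) = 257.4919 km
  B: √((0.0494·111.32)² + (-0.3191·91.95)²) = √(30.241289 + 860.908658) = 29.8521 km
  C: √((1.8964·111.32)² + (1.5371·91.95)²) = √(44566.270158 + 19975.962418) = 254.0516 km
  D: √((1.5798·111.32)² + (-0.1546·91.95)²) = √(30927.912949 + 202.079587) = 176.4369 km
  → nearest: B (29.8521 km)
Q3 at 33.2378°S, 149.9594°E:
  A: √((-0.6305·111.32)² + (2.8747·91.95)²) = √(4926.251466 + 69869.643141) = 273.4884 km
  B: √((-2.6433·111.32)² + (1.2872·91.95)²) = √(86584.331311 + 14008.625633) = 317.1639 km
  C: √((-0.7963·111.32)² + (3.1434·91.95)²) = √(7857.779301 + 83541.595409) = 302.3233 km
  D: √((-1.1129·111.32)² + (1.4517·91.95)²) = √(15348.243482 + 17817.928867) = 182.1158 km
  → nearest: D (182.1158 km)
Q4 at 33.0264°S, 150.2133°E:
  A: √((-0.8419·111.32)² + (2.6208·91.95)²) = √(8783.496132 + 58072.594224) = 258.5654 km
  B: √((-2.8547·111.32)² + (1.0333·91.95)²) = √(100987.435881 + 9027.267792) = 331.6846 km
  C: √((-1.0077·111.32)² + (2.8895·91.95)²) = √(12583.716123 + 70590.923695) = 288.4001 km
  D: √((-1.3243·111.32)² + (1.1978·91.95)²) = √(21732.973649 + 12130.315164) = 184.0198 km
  → nearest: D (184.0198 km)

Q1→C; Q2→B; Q3→D; Q4→D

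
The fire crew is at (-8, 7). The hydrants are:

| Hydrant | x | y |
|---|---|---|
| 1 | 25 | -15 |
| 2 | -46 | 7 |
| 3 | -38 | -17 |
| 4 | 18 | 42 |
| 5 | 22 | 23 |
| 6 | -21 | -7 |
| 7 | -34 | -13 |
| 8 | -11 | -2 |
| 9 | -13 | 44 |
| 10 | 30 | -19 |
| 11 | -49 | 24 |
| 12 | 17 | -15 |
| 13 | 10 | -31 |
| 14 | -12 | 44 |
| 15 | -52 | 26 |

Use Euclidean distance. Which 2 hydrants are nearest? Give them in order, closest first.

Distances from (-8, 7):
1: 39.7
2: 38.0
3: 38.4
4: 43.6
5: 34.0
6: 19.1
7: 32.8
8: 9.5
9: 37.3
10: 46.0
11: 44.4
12: 33.3
13: 42.0
14: 37.2
15: 47.9
Sorted: 8 (9.5) < 6 (19.1) < 7 (32.8) < 12 (33.3) < …

8, 6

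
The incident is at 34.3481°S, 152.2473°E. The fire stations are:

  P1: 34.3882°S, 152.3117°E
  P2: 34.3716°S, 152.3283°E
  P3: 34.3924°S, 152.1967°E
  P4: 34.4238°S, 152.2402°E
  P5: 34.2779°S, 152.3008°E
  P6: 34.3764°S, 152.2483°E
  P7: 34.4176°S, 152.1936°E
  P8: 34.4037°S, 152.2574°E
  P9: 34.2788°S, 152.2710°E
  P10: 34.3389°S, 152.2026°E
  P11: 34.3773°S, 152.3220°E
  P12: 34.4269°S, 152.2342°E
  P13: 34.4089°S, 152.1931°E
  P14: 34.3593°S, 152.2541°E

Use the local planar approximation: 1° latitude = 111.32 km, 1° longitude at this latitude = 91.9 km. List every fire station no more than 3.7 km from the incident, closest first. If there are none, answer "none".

P14, P6

Distances from 34.3481°S, 152.2473°E:
P1: 7.4131 km
P2: 7.8902 km
P3: 6.7781 km
P4: 8.4521 km
P5: 9.2327 km
P6: 3.1517 km
P7: 9.1767 km
P8: 6.2586 km
P9: 8.0160 km
P10: 4.2337 km
P11: 7.5956 km
P12: 8.8542 km
P13: 8.4035 km
P14: 1.3946 km
Threshold 3.7 km: P14 (1.3946 km), P6 (3.1517 km) are within range.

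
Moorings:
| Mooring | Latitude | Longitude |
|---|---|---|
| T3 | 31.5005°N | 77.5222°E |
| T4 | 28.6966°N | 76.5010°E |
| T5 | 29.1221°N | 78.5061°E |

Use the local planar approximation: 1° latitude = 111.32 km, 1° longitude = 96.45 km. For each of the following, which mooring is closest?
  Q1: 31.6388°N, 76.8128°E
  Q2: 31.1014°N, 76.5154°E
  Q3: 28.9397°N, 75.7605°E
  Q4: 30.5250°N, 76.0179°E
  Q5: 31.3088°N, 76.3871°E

Q1 at 31.6388°N, 76.8128°E:
  T3: 70.1323 km
  T4: 328.9034 km
  T5: 324.2871 km
  → nearest: T3 (70.1323 km)
Q2 at 31.1014°N, 76.5154°E:
  T3: 106.7866 km
  T4: 267.7059 km
  T5: 292.2550 km
  → nearest: T3 (106.7866 km)
Q3 at 28.9397°N, 75.7605°E:
  T3: 331.8665 km
  T4: 76.3763 km
  T5: 265.5904 km
  → nearest: T4 (76.3763 km)
Q4 at 30.5250°N, 76.0179°E:
  T3: 181.2275 km
  T4: 208.8028 km
  T5: 286.3268 km
  → nearest: T3 (181.2275 km)
Q5 at 31.3088°N, 76.3871°E:
  T3: 111.5408 km
  T4: 290.9975 km
  T5: 317.8445 km
  → nearest: T3 (111.5408 km)

Q1→T3; Q2→T3; Q3→T4; Q4→T3; Q5→T3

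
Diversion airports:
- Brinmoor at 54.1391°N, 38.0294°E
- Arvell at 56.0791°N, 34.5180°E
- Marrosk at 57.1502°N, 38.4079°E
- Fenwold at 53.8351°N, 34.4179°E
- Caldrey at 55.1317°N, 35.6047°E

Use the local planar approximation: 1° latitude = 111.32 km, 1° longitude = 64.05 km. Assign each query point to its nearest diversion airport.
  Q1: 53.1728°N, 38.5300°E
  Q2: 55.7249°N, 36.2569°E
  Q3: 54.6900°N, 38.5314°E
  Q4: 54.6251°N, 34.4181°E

Q1 at 53.1728°N, 38.5300°E:
  Brinmoor: 112.2455 km
  Arvell: 413.1635 km
  Marrosk: 442.8332 km
  Fenwold: 273.5045 km
  Caldrey: 287.5031 km
  → nearest: Brinmoor (112.2455 km)
Q2 at 55.7249°N, 36.2569°E:
  Brinmoor: 209.8858 km
  Arvell: 118.1500 km
  Marrosk: 210.1318 km
  Fenwold: 241.1029 km
  Caldrey: 78.1386 km
  → nearest: Caldrey (78.1386 km)
Q3 at 54.6900°N, 38.5314°E:
  Brinmoor: 69.2439 km
  Arvell: 299.9847 km
  Marrosk: 273.9837 km
  Fenwold: 280.1305 km
  Caldrey: 193.7966 km
  → nearest: Brinmoor (69.2439 km)
Q4 at 54.6251°N, 34.4181°E:
  Brinmoor: 237.5466 km
  Arvell: 161.9857 km
  Marrosk: 379.8921 km
  Fenwold: 87.9428 km
  Caldrey: 94.6395 km
  → nearest: Fenwold (87.9428 km)

Q1→Brinmoor; Q2→Caldrey; Q3→Brinmoor; Q4→Fenwold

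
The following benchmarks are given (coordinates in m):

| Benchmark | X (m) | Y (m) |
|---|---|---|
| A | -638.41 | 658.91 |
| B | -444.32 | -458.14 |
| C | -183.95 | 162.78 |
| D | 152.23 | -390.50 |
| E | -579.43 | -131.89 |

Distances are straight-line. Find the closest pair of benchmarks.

B and E

Pairwise distances:
B–E: 353.12 m
C–E: 493.19 m
B–D: 600.37 m
C–D: 647.41 m
A–C: 672.81 m
B–C: 673.30 m
D–E: 776.02 m
A–E: 793.00 m
A–B: 1133.79 m
A–D: 1313.92 m
Closest pair: B–E at 353.12 m.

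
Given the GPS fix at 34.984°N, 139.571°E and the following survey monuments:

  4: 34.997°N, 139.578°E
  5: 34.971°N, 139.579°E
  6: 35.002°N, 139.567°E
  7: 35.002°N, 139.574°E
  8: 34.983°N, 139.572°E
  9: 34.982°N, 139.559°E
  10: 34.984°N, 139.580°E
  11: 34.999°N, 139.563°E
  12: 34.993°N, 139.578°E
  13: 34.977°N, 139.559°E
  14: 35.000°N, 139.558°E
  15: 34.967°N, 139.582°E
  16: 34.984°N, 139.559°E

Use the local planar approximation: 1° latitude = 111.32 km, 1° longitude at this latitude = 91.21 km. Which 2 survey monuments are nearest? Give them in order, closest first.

Distances from 34.984°N, 139.571°E:
4: 1.582 km
5: 1.621 km
6: 2.037 km
7: 2.022 km
8: 0.144 km
9: 1.117 km
10: 0.821 km
11: 1.822 km
12: 1.188 km
13: 1.344 km
14: 2.140 km
15: 2.142 km
16: 1.095 km
Sorted: 8 (0.144 km) < 10 (0.821 km) < 16 (1.095 km) < 9 (1.117 km) < …

8, 10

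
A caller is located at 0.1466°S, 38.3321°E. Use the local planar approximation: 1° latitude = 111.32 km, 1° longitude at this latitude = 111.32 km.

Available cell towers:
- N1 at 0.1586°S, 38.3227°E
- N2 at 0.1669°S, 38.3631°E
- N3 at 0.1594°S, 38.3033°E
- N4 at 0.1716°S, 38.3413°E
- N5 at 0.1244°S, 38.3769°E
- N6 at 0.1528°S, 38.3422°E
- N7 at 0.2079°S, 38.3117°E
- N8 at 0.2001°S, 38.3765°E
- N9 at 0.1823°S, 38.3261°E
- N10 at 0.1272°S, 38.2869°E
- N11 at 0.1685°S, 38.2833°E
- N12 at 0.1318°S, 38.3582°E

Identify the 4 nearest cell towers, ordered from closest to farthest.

Distances from 0.1466°S, 38.3321°E:
N1: √((-0.0120·111.32)² + (-0.0094·111.32)²) = √(1.784469 + 1.094970) = 1.6969 km
N2: √((-0.0203·111.32)² + (0.0310·111.32)²) = √(5.106678 + 11.908849) = 4.1250 km
N3: √((-0.0128·111.32)² + (-0.0288·111.32)²) = √(2.030329 + 10.278539) = 3.5084 km
N4: √((-0.0250·111.32)² + (0.0092·111.32)²) = √(7.745089 + 1.048871) = 2.9655 km
N5: √((0.0222·111.32)² + (0.0448·111.32)²) = √(6.107343 + 24.871525) = 5.5659 km
N6: √((-0.0062·111.32)² + (0.0101·111.32)²) = √(0.476354 + 1.264122) = 1.3193 km
N7: √((-0.0613·111.32)² + (-0.0204·111.32)²) = √(46.565830 + 5.157114) = 7.1919 km
N8: √((-0.0535·111.32)² + (0.0444·111.32)²) = √(35.469410 + 24.429374) = 7.7394 km
N9: √((-0.0357·111.32)² + (-0.0060·111.32)²) = √(15.793662 + 0.446117) = 4.0299 km
N10: √((0.0194·111.32)² + (-0.0452·111.32)²) = √(4.663907 + 25.317643) = 5.4755 km
N11: √((-0.0219·111.32)² + (-0.0488·111.32)²) = √(5.943395 + 29.511144) = 5.9544 km
N12: √((0.0148·111.32)² + (0.0261·111.32)²) = √(2.714375 + 8.441651) = 3.3401 km
Sorted: N6 (1.3193 km) < N1 (1.6969 km) < N4 (2.9655 km) < N12 (3.3401 km) < N3 (3.5084 km) < N9 (4.0299 km) < …

N6, N1, N4, N12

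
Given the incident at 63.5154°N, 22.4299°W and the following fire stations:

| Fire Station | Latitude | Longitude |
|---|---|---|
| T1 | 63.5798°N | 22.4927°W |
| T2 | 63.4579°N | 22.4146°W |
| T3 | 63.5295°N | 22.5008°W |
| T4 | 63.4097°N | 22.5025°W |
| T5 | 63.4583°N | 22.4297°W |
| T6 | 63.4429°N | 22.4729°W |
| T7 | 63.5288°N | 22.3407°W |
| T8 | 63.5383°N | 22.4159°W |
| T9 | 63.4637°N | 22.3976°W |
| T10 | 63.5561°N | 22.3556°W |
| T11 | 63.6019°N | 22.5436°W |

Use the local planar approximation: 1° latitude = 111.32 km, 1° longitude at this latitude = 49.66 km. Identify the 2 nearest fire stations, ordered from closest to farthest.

T8, T3

Distances from 63.5154°N, 22.4299°W:
T1: √((0.0644·111.32)² + (-0.0628·49.66)²) = √(51.394676 + 9.725965) = 7.8180 km
T2: √((-0.0575·111.32)² + (0.0153·49.66)²) = √(40.971521 + 0.577293) = 6.4458 km
T3: √((0.0141·111.32)² + (-0.0709·49.66)²) = √(2.463682 + 12.396695) = 3.8549 km
T4: √((-0.1057·111.32)² + (-0.0726·49.66)²) = √(138.451087 + 12.998303) = 12.3065 km
T5: √((-0.0571·111.32)² + (0.0002·49.66)²) = √(40.403465 + 0.000099) = 6.3564 km
T6: √((-0.0725·111.32)² + (-0.0430·49.66)²) = √(65.136198 + 4.559848) = 8.3484 km
T7: √((0.0134·111.32)² + (0.0892·49.66)²) = √(2.225133 + 19.621994) = 4.6741 km
T8: √((0.0229·111.32)² + (0.0140·49.66)²) = √(6.498563 + 0.483359) = 2.6423 km
T9: √((-0.0517·111.32)² + (0.0323·49.66)²) = √(33.122833 + 2.572874) = 5.9746 km
T10: √((0.0407·111.32)² + (0.0743·49.66)²) = √(20.527460 + 13.614167) = 5.8431 km
T11: √((0.0865·111.32)² + (-0.1137·49.66)²) = √(92.721107 + 31.881178) = 11.1625 km
Sorted: T8 (2.6423 km) < T3 (3.8549 km) < T7 (4.6741 km) < T10 (5.8431 km) < …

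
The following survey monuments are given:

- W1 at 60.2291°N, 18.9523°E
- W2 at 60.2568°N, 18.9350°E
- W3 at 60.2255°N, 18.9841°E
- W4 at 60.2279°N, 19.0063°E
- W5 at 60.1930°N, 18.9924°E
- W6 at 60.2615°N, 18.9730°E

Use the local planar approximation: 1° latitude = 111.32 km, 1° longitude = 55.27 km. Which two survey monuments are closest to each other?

W3 and W4

Pairwise distances:
W1–W2: 3.2284 km
W1–W3: 1.8027 km
W1–W4: 2.9876 km
W1–W5: 4.5893 km
W1–W6: 3.7839 km
W2–W3: 4.4164 km
W2–W4: 5.0872 km
W2–W5: 7.7786 km
W2–W6: 2.1644 km
W3–W4: 1.2557 km
W3–W5: 3.6469 km
W3–W6: 4.0542 km
W4–W5: 3.9603 km
W4–W6: 4.1686 km
W5–W6: 7.7004 km
Closest pair: W3–W4 at 1.2557 km.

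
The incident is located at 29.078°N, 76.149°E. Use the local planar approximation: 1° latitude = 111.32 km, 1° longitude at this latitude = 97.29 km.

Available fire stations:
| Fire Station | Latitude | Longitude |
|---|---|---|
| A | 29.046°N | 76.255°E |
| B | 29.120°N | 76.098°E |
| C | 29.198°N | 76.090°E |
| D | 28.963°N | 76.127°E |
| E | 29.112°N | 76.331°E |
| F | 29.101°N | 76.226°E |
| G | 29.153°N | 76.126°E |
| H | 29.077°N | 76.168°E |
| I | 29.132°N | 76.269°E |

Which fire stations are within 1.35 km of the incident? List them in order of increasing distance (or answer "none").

Distances from 29.078°N, 76.149°E:
A: √((-0.032·111.32)² + (0.106·97.29)²) = √(12.68955 + 106.35261) = 10.911 km
B: √((0.042·111.32)² + (-0.051·97.29)²) = √(21.85974 + 24.61936) = 6.818 km
C: √((0.120·111.32)² + (-0.059·97.29)²) = √(178.44685 + 32.94886) = 14.539 km
D: √((-0.115·111.32)² + (-0.022·97.29)²) = √(163.88608 + 4.58123) = 12.979 km
E: √((0.034·111.32)² + (0.182·97.29)²) = √(14.32532 + 313.53006) = 18.107 km
F: √((0.023·111.32)² + (0.077·97.29)²) = √(6.55544 + 56.12003) = 7.917 km
G: √((0.075·111.32)² + (-0.023·97.29)²) = √(69.70580 + 5.00717) = 8.644 km
H: √((-0.001·111.32)² + (0.019·97.29)²) = √(0.01239 + 3.41699) = 1.852 km
I: √((0.054·111.32)² + (0.120·97.29)²) = √(36.13549 + 136.30096) = 13.132 km
Threshold 1.35 km: none within range.

none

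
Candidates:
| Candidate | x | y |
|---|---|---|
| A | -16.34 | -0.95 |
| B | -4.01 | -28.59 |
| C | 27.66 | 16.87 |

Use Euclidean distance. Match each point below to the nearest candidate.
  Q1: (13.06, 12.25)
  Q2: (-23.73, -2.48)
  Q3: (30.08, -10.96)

Q1→C; Q2→A; Q3→C

Q1 at (13.06, 12.25):
  A: √((-29.40)² + (-13.20)²) = √(864.3600 + 174.2400) = 32.23
  B: √((-17.07)² + (-40.84)²) = √(291.3849 + 1667.9056) = 44.26
  C: √((14.60)² + (4.62)²) = √(213.1600 + 21.3444) = 15.31
  → nearest: C (15.31)
Q2 at (-23.73, -2.48):
  A: √((7.39)² + (1.53)²) = √(54.6121 + 2.3409) = 7.55
  B: √((19.72)² + (-26.11)²) = √(388.8784 + 681.7321) = 32.72
  C: √((51.39)² + (19.35)²) = √(2640.9321 + 374.4225) = 54.91
  → nearest: A (7.55)
Q3 at (30.08, -10.96):
  A: √((-46.42)² + (10.01)²) = √(2154.8164 + 100.2001) = 47.49
  B: √((-34.09)² + (-17.63)²) = √(1162.1281 + 310.8169) = 38.38
  C: √((-2.42)² + (27.83)²) = √(5.8564 + 774.5089) = 27.94
  → nearest: C (27.94)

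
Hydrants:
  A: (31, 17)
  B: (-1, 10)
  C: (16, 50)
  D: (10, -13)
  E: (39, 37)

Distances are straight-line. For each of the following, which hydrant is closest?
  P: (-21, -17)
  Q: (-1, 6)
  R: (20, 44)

P→D; Q→B; R→C

P at (-21, -17):
  A: √((52)² + (34)²) = √(2704.000 + 1156.000) = 62.1
  B: √((20)² + (27)²) = √(400.000 + 729.000) = 33.6
  C: √((37)² + (67)²) = √(1369.000 + 4489.000) = 76.5
  D: √((31)² + (4)²) = √(961.000 + 16.000) = 31.3
  E: √((60)² + (54)²) = √(3600.000 + 2916.000) = 80.7
  → nearest: D (31.3)
Q at (-1, 6):
  A: √((32)² + (11)²) = √(1024.000 + 121.000) = 33.8
  B: √((0)² + (4)²) = √(0.000 + 16.000) = 4.0
  C: √((17)² + (44)²) = √(289.000 + 1936.000) = 47.2
  D: √((11)² + (-19)²) = √(121.000 + 361.000) = 22.0
  E: √((40)² + (31)²) = √(1600.000 + 961.000) = 50.6
  → nearest: B (4.0)
R at (20, 44):
  A: √((11)² + (-27)²) = √(121.000 + 729.000) = 29.2
  B: √((-21)² + (-34)²) = √(441.000 + 1156.000) = 40.0
  C: √((-4)² + (6)²) = √(16.000 + 36.000) = 7.2
  D: √((-10)² + (-57)²) = √(100.000 + 3249.000) = 57.9
  E: √((19)² + (-7)²) = √(361.000 + 49.000) = 20.2
  → nearest: C (7.2)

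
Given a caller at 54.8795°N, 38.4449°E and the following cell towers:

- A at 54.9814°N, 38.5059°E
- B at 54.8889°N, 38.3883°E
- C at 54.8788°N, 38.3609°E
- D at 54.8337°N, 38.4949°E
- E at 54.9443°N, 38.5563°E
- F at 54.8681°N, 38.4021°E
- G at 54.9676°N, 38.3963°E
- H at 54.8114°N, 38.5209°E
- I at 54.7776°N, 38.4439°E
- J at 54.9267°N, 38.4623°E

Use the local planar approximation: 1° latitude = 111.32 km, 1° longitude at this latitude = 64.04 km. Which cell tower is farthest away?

Distances from 54.8795°N, 38.4449°E:
A: √((0.1019·111.32)² + (0.0610·64.04)²) = √(128.675174 + 15.260273) = 11.9973 km
B: √((0.0094·111.32)² + (-0.0566·64.04)²) = √(1.094970 + 13.138189) = 3.7727 km
C: √((-0.0007·111.32)² + (-0.0840·64.04)²) = √(0.006072 + 28.937514) = 5.3799 km
D: √((-0.0458·111.32)² + (0.0500·64.04)²) = √(25.994254 + 10.252804) = 6.0206 km
E: √((0.0648·111.32)² + (0.1114·64.04)²) = √(52.035102 + 50.894755) = 10.1454 km
F: √((-0.0114·111.32)² + (-0.0428·64.04)²) = √(1.610483 + 7.512599) = 3.0204 km
G: √((0.0881·111.32)² + (-0.0486·64.04)²) = √(96.182976 + 9.686685) = 10.2893 km
H: √((-0.0681·111.32)² + (0.0760·64.04)²) = √(57.469924 + 23.688078) = 9.0088 km
I: √((-0.1019·111.32)² + (-0.0010·64.04)²) = √(128.675174 + 0.004101) = 11.3437 km
J: √((0.0472·111.32)² + (0.0174·64.04)²) = √(27.607711 + 1.241656) = 5.3712 km
Maximum: A at 11.9973 km.

A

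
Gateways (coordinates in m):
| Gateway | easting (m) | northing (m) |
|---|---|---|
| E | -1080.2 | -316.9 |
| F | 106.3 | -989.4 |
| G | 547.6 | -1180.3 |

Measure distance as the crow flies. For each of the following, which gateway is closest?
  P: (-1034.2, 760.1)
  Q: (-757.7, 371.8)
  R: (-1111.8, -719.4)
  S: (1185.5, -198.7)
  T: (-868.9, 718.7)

P at (-1034.2, 760.1):
  E: 1078.0 m
  F: 2088.4 m
  G: 2503.4 m
  → nearest: E (1078.0 m)
Q at (-757.7, 371.8):
  E: 760.5 m
  F: 1612.3 m
  G: 2028.0 m
  → nearest: E (760.5 m)
R at (-1111.8, -719.4):
  E: 403.7 m
  F: 1247.7 m
  G: 1722.2 m
  → nearest: E (403.7 m)
S at (1185.5, -198.7):
  E: 2268.8 m
  F: 1337.9 m
  G: 1170.7 m
  → nearest: G (1170.7 m)
T at (-868.9, 718.7):
  E: 1056.9 m
  F: 1966.9 m
  G: 2369.1 m
  → nearest: E (1056.9 m)

P→E; Q→E; R→E; S→G; T→E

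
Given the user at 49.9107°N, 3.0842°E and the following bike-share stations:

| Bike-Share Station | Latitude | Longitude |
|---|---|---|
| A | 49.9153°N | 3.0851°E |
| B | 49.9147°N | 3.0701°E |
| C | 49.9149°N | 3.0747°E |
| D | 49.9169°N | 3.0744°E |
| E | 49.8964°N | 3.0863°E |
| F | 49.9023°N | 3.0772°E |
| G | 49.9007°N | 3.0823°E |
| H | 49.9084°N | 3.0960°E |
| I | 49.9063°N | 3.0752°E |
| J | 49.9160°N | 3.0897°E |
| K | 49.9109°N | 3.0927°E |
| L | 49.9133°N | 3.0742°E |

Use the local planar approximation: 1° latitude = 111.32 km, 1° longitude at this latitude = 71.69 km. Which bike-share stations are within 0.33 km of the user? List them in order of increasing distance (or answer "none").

Distances from 49.9107°N, 3.0842°E:
A: √((0.0046·111.32)² + (0.0009·71.69)²) = √(0.262218 + 0.004163) = 0.5161 km
B: √((0.0040·111.32)² + (-0.0141·71.69)²) = √(0.198274 + 1.021775) = 1.1046 km
C: √((0.0042·111.32)² + (-0.0095·71.69)²) = √(0.218597 + 0.463836) = 0.8261 km
D: √((0.0062·111.32)² + (-0.0098·71.69)²) = √(0.476354 + 0.493593) = 0.9849 km
E: √((-0.0143·111.32)² + (0.0021·71.69)²) = √(2.534069 + 0.022665) = 1.5990 km
F: √((-0.0084·111.32)² + (-0.0070·71.69)²) = √(0.874390 + 0.251833) = 1.0612 km
G: √((-0.0100·111.32)² + (-0.0019·71.69)²) = √(1.239214 + 0.018553) = 1.1215 km
H: √((-0.0023·111.32)² + (0.0118·71.69)²) = √(0.065554 + 0.715618) = 0.8838 km
I: √((-0.0044·111.32)² + (-0.0090·71.69)²) = √(0.239912 + 0.416296) = 0.8101 km
J: √((0.0053·111.32)² + (0.0055·71.69)²) = √(0.348095 + 0.155469) = 0.7096 km
K: √((0.0002·111.32)² + (0.0085·71.69)²) = √(0.000496 + 0.371326) = 0.6098 km
L: √((0.0026·111.32)² + (-0.0100·71.69)²) = √(0.083771 + 0.513946) = 0.7731 km
Threshold 0.33 km: none within range.

none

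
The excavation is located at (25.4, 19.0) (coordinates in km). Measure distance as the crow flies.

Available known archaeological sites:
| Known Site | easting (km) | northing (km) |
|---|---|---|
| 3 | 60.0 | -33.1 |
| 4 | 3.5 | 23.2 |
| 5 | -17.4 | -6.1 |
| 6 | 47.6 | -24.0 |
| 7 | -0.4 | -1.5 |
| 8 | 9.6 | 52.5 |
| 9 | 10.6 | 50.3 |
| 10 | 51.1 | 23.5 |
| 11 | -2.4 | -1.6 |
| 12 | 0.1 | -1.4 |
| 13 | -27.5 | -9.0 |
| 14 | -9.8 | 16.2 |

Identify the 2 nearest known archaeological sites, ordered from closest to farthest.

Distances from (25.4, 19.0):
3: √((34.6)² + (-52.1)²) = √(1197.1600 + 2714.4100) = 62.54 km
4: √((-21.9)² + (4.2)²) = √(479.6100 + 17.6400) = 22.30 km
5: √((-42.8)² + (-25.1)²) = √(1831.8400 + 630.0100) = 49.62 km
6: √((22.2)² + (-43.0)²) = √(492.8400 + 1849.0000) = 48.39 km
7: √((-25.8)² + (-20.5)²) = √(665.6400 + 420.2500) = 32.95 km
8: √((-15.8)² + (33.5)²) = √(249.6400 + 1122.2500) = 37.04 km
9: √((-14.8)² + (31.3)²) = √(219.0400 + 979.6900) = 34.62 km
10: √((25.7)² + (4.5)²) = √(660.4900 + 20.2500) = 26.09 km
11: √((-27.8)² + (-20.6)²) = √(772.8400 + 424.3600) = 34.60 km
12: √((-25.3)² + (-20.4)²) = √(640.0900 + 416.1600) = 32.50 km
13: √((-52.9)² + (-28.0)²) = √(2798.4100 + 784.0000) = 59.85 km
14: √((-35.2)² + (-2.8)²) = √(1239.0400 + 7.8400) = 35.31 km
Sorted: 4 (22.30 km) < 10 (26.09 km) < 12 (32.50 km) < 7 (32.95 km) < …

4, 10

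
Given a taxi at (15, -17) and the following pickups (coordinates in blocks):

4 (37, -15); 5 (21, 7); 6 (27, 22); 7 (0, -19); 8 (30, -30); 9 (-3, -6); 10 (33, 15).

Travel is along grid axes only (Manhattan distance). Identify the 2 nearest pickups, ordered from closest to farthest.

7, 4

Distances from (15, -17):
4: |22| + |2| = 22 + 2 = 24 blocks
5: |6| + |24| = 6 + 24 = 30 blocks
6: |12| + |39| = 12 + 39 = 51 blocks
7: |-15| + |-2| = 15 + 2 = 17 blocks
8: |15| + |-13| = 15 + 13 = 28 blocks
9: |-18| + |11| = 18 + 11 = 29 blocks
10: |18| + |32| = 18 + 32 = 50 blocks
Sorted: 7 (17 blocks) < 4 (24 blocks) < 8 (28 blocks) < 9 (29 blocks) < …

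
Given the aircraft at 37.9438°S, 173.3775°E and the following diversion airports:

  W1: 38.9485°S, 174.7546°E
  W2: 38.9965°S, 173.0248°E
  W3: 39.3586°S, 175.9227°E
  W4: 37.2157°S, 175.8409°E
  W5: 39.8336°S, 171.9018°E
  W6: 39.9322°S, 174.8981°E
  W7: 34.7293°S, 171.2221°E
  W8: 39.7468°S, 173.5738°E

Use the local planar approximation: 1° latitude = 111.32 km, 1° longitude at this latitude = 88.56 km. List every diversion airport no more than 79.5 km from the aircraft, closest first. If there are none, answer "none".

Distances from 37.9438°S, 173.3775°E:
W1: 165.4756 km
W2: 121.2779 km
W3: 274.9751 km
W4: 232.7287 km
W5: 247.6610 km
W6: 259.0940 km
W7: 405.5665 km
W8: 201.4614 km
Threshold 79.5 km: none within range.

none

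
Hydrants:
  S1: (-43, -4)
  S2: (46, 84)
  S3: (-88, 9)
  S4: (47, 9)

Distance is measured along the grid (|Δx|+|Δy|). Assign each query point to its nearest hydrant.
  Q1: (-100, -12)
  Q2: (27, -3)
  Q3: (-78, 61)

Q1→S3; Q2→S4; Q3→S3

Q1 at (-100, -12):
  S1: 65
  S2: 242
  S3: 33
  S4: 168
  → nearest: S3 (33)
Q2 at (27, -3):
  S1: 71
  S2: 106
  S3: 127
  S4: 32
  → nearest: S4 (32)
Q3 at (-78, 61):
  S1: 100
  S2: 147
  S3: 62
  S4: 177
  → nearest: S3 (62)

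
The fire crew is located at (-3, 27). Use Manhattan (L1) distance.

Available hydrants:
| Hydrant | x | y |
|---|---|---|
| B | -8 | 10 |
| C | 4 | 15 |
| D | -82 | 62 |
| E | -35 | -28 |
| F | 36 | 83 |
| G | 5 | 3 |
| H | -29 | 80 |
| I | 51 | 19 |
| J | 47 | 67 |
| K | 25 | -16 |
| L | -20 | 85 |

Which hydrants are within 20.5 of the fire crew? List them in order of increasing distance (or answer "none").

Distances from (-3, 27):
B: 22
C: 19
D: 114
E: 87
F: 95
G: 32
H: 79
I: 62
J: 90
K: 71
L: 75
Threshold 20.5: C (19) is within range.

C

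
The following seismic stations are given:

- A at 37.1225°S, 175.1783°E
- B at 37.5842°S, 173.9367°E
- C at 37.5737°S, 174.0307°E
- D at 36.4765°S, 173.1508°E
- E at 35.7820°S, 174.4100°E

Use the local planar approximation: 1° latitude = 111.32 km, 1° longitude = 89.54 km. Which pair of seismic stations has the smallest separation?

Pairwise distances:
B–C: 8.4975 km
A–C: 114.3749 km
A–B: 122.4786 km
D–E: 136.7091 km
B–D: 141.9754 km
C–D: 145.3462 km
A–E: 164.3183 km
A–D: 195.2666 km
C–E: 202.3229 km
B–E: 205.0482 km
Closest pair: B–C at 8.4975 km.

B and C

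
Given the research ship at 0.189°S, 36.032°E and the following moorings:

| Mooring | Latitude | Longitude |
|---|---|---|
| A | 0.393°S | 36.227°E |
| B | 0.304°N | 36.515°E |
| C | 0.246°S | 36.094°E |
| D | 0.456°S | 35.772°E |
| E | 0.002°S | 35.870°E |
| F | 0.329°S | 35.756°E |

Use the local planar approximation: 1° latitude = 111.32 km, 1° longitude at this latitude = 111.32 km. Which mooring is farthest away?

B

Distances from 0.189°S, 36.032°E:
A: 31.415 km
B: 76.830 km
C: 9.375 km
D: 41.487 km
E: 27.542 km
F: 34.451 km
Maximum: B at 76.830 km.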